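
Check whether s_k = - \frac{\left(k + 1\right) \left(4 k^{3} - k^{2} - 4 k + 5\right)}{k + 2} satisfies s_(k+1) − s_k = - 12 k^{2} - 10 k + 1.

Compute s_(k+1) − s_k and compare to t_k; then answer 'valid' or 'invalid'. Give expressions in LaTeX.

Invalid: residual \frac{8 k^{3} + 35 k^{2} + 23 k - 7}{k^{2} + 5 k + 6} ≠ 0.

s_(k+1) = (k + 2)*(4*k - 4*(k + 1)**3 + (k + 1)**2 - 1)/(k + 3)
s_(k+1) − s_k = (-12*k**4 - 62*k**3 - 86*k**2 - 32*k - 1)/(k**2 + 5*k + 6)
(s_(k+1) − s_k) − t_k = (8*k**3 + 35*k**2 + 23*k - 7)/(k**2 + 5*k + 6)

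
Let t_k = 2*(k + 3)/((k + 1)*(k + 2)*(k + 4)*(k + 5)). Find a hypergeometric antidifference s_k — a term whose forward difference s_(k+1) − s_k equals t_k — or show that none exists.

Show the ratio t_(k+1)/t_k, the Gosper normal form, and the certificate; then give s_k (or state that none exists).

Ratio r(k) = (k + 1)*(k + 4)**2/((k + 3)**2*(k + 6)).
Gosper form: A/B · C(k+1)/C(k) with A=k + 1, B=k + 6, C=k**2 + 6*k + 9.
Key eq: (k + 1)·f(k+1) = (k + 5)·f(k) + (k**2 + 6*k + 9).
d = 4 from the (1,1,2) case.
Solving with deg f ≤ 4: f(k) = k*(k + 2)*(k + 3)*(k + 5)/8.
R(k) = B(k−1)·f(k)/C(k) = k*(k + 2)*(k + 5)**2/(8*(k + 3)); s_k = R·t_k = k*(k + 5)/(4*(k**2 + 5*k + 4)).
Check: Δs_k = 2*(k + 3)/(k**4 + 12*k**3 + 49*k**2 + 78*k + 40). ✓

s_k = k*(k + 5)/(4*(k**2 + 5*k + 4))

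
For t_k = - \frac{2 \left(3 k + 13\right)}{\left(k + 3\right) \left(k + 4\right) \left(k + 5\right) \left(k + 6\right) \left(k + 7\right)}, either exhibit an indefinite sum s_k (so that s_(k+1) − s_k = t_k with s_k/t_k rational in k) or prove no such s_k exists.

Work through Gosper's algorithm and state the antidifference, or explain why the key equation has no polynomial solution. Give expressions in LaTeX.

s_k = \frac{k \left(- k^{2} - 14 k - 63\right)}{45 \left(k^{3} + 14 k^{2} + 63 k + 90\right)}

Compute t_(k+1)/t_k: get (k + 3)*(3*k + 16)/((k + 8)*(3*k + 13)).
Normal form (A,B,C) = (k + 3, k + 8, k + 13/3).
f must satisfy (k + 3)·f(k+1) − (k + 7)·f(k) = k + 13/3.
deg f ≤ 4 (via 1,1,1).
A polynomial solution: f(k) = k*(k + 4)*(k**2 + 14*k + 63)/270.
Then R = B(k−1)f/C = k*(k + 4)*(k + 7)*(k**2 + 14*k + 63)/(90*(3*k + 13)), so s_k = R(k)·t_k = k*(-k**2 - 14*k - 63)/(45*(k**3 + 14*k**2 + 63*k + 90)).
s_(k+1) − s_k = 2*(-3*k - 13)/(k**5 + 25*k**4 + 245*k**3 + 1175*k**2 + 2754*k + 2520) = t_k.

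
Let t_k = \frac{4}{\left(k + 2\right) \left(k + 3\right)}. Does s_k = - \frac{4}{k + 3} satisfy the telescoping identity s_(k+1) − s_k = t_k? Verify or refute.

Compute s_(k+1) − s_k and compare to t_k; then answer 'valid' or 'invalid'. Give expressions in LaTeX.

Invalid: residual - \frac{8}{k^{3} + 9 k^{2} + 26 k + 24} ≠ 0.

s_(k+1) = -4/(k + 4)
s_(k+1) − s_k = 4/((k + 3)*(k + 4))
(s_(k+1) − s_k) − t_k = -8/(k**3 + 9*k**2 + 26*k + 24)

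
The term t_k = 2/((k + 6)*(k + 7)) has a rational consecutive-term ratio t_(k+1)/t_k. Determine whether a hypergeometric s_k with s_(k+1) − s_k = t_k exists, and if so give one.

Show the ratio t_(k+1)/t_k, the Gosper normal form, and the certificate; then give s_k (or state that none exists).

The ratio is (k + 6)/(k + 8).
Gosper form: A/B · C(k+1)/C(k) with A=k + 6, B=k + 8, C=1.
Solve (k + 6)·f(k+1) − (k + 7)·f(k) = 1.
d = 1 from the (1,1,0) case.
Solving with deg f ≤ 1: f(k) = k/6.
So s_k = (B(k−1)f/C)·t_k = (k*(k + 7)/6)·t_k = k/(3*(k + 6)).
Check: Δs_k = 2/(k**2 + 13*k + 42). ✓

s_k = k/(3*(k + 6))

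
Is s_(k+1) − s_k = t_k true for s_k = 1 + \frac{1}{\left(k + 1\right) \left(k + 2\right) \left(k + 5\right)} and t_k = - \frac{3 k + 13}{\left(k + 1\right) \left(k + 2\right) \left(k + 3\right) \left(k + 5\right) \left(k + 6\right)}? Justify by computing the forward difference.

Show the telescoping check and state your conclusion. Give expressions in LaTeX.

Valid: the claim telescopes to t_k.

s_(k+1) = 1 + 1/((k + 2)*(k + 3)*(k + 6))
s_(k+1) − s_k = ((k + 1)*(k + 5) - (k + 3)*(k + 6))/((k + 1)*(k + 2)*(k + 3)*(k + 5)*(k + 6))
(s_(k+1) − s_k) − t_k = 0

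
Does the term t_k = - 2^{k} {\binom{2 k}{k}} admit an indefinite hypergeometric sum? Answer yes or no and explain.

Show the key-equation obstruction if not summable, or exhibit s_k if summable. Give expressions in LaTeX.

No — t_k has no hypergeometric antidifference.

The ratio is 4*(2*k + 1)/(k + 1).
Factor: A=8*k + 4; B=k + 1; C=1.
f must satisfy (8*k + 4)·f(k+1) − (k)·f(k) = 1.
deg f ≤ -1 (via 1,1,0).
d = -1 < 0 ⇒ no nonzero polynomial f; not summable.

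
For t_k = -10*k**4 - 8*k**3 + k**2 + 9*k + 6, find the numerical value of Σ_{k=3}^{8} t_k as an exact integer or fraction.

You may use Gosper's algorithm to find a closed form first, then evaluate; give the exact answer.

Σ = -97314

Compute t_(k+1)/t_k: get (10*k**4 + 48*k**3 + 83*k**2 + 53*k + 2)/(10*k**4 + 8*k**3 - k**2 - 9*k - 6).
Take A(k)=1, B(k)=1, C(k)=k**4 + 4*k**3/5 - k**2/10 - 9*k/10 - 3/5.
Need (1)·f(k+1) − (1)·f(k) = k**4 + 4*k**3/5 - k**2/10 - 9*k/10 - 3/5.
From deg A=0, deg B=0, deg C=4: d=5.
A polynomial solution: f(k) = k*(2*k**4 - 3*k**3 - k**2 - 2*k - 2)/10.
Get s_k = R·t_k = k*(-2*k**4 + 3*k**3 + k**2 + 2*k + 2) with R(k) = B(k−1)f(k)/C(k) = k*(2*k**4 - 3*k**3 - k**2 - 2*k - 2)/(10*k**4 + 8*k**3 - k**2 - 9*k - 6).
Verify: -10*k**4 - 8*k**3 + k**2 + 9*k + 6 matches t_k.
Sum = s_(9) − s_(3); s_(9) = -97506, s_(3) = -192 ⇒ -97314.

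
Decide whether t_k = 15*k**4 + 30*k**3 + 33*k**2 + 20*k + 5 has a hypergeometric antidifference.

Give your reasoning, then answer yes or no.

Step 1: r(k) = (15*k**4 + 90*k**3 + 213*k**2 + 236*k + 103)/(15*k**4 + 30*k**3 + 33*k**2 + 20*k + 5).
So A=1 and B=1, with C=k**4 + 2*k**3 + 11*k**2/5 + 4*k/3 + 1/3.
Key eq: (1)·f(k+1) = (1)·f(k) + (k**4 + 2*k**3 + 11*k**2/5 + 4*k/3 + 1/3).
deg f ≤ 5 (via 0,0,4).
Coefficient equations give f(k) = k**2*(3*k**3 + k + 1)/15.
So s_k = (B(k−1)f/C)·t_k = (k**2*(3*k**3 + k + 1)/(15*k**4 + 30*k**3 + 33*k**2 + 20*k + 5))·t_k = k**2*(3*k**3 + k + 1).
Check: Δs_k = 15*k**4 + 30*k**3 + 33*k**2 + 20*k + 5. ✓

Yes. s_k = k**2*(3*k**3 + k + 1).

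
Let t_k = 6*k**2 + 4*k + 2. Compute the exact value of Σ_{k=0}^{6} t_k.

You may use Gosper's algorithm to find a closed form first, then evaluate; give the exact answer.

r(k) = (3*k**2 + 8*k + 6)/(3*k**2 + 2*k + 1) after simplifying.
Take A(k)=1, B(k)=1, C(k)=k**2 + 2*k/3 + 1/3.
f must satisfy (1)·f(k+1) − (1)·f(k) = k**2 + 2*k/3 + 1/3.
deg f ≤ 3 (via 0,0,2).
Coefficient equations give f(k) = k*(2*k**2 - k + 1)/6.
Then R = B(k−1)f/C = k*(2*k**2 - k + 1)/(2*(3*k**2 + 2*k + 1)), so s_k = R(k)·t_k = k*(2*k**2 - k + 1).
Verify: 6*k**2 + 4*k + 2 matches t_k.
Evaluate s at k=7 and k=0: 644 and 0; difference 644.

Σ = 644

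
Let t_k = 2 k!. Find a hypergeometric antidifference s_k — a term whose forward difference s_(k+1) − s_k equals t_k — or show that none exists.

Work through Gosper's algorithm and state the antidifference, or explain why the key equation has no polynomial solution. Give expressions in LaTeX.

no hypergeometric antidifference exists

Ratio r(k) = k + 1.
Factor: A=k + 1; B=1; C=1.
f must satisfy (k + 1)·f(k+1) − (1)·f(k) = 1.
From deg A=1, deg B=0, deg C=0: d=-1.
d = -1 < 0 ⇒ no nonzero polynomial f; not summable.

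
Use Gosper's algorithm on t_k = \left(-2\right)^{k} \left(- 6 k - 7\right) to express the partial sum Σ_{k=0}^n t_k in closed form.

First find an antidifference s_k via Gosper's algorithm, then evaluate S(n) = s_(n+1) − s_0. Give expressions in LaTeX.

The ratio is 2*(-6*k - 13)/(6*k + 7).
So A=-2 and B=1, with C=k + 7/6.
Set up (-2)·f(k+1) − (1)·f(k) − (k + 7/6) = 0.
deg f ≤ 1 (via 0,0,1).
Match coefficients ⇒ f(k) = -(2*k + 1)/6.
Then R = B(k−1)f/C = -(2*k + 1)/(6*k + 7), so s_k = R(k)·t_k = (-2)**k*(2*k + 1).
Check: Δs_k = (-2)**k*(-6*k - 7). ✓
Evaluate: s_(n+1) = (-2)**(n + 1)*(2*n + 3); subtract s_(0) = 1 ⇒ S(n) = -4*(-2)**n*n - 6*(-2)**n - 1.

S(n) = - 4 \left(-2\right)^{n} n - 6 \left(-2\right)^{n} - 1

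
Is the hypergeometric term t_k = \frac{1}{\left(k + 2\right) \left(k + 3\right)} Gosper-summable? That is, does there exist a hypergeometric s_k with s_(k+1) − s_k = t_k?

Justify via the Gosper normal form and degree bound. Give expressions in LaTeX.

Yes. s_k = \frac{k}{2 \left(k + 2\right)}.

The ratio is (k + 2)/(k + 4).
Take A(k)=k + 2, B(k)=k + 4, C(k)=1.
Need (k + 2)·f(k+1) − (k + 3)·f(k) = 1.
d = 1 from the (1,1,0) case.
Match coefficients ⇒ f(k) = k/2.
Certificate R = B(k−1)f/C = k*(k + 3)/2 gives s_k = k/(2*(k + 2)).
Check: Δs_k = 1/(k**2 + 5*k + 6). ✓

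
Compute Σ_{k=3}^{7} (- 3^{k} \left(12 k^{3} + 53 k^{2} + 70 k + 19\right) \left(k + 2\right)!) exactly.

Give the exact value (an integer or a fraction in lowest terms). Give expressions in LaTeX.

The ratio is 3*(12*k**4 + 125*k**3 + 479*k**2 + 790*k + 462)/(12*k**3 + 53*k**2 + 70*k + 19).
Gosper form: A/B · C(k+1)/C(k) with A=3*k + 9, B=1, C=k**3 + 53*k**2/12 + 35*k/6 + 19/12.
Solve (3*k + 9)·f(k+1) − (1)·f(k) = k**3 + 53*k**2/12 + 35*k/6 + 19/12.
Degrees (1,0,3) ⇒ d ≤ 2.
Solve for f: f(k) = (4*k**2 - k - 1)/12 (degree 2 ≤ 2).
Certificate R = B(k−1)f/C = (4*k**2 - k - 1)/(12*k**3 + 53*k**2 + 70*k + 19) gives s_k = 3**k*(-4*k**2 + k + 1)*factorial(k + 2).
Check: Δs_k = -3**k*(12*k**3 + 53*k**2 + 70*k + 19)*factorial(k + 2). ✓
Telescoping: Σ = s_(8) − s_(3) = -5880713529600 − (-103680) = -5880713425920.

Σ = -5880713425920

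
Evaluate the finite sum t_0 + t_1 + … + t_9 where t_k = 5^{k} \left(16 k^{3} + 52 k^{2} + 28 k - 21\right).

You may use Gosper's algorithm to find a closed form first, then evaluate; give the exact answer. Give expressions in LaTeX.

Σ = 36777343754

The ratio is 5*(16*k**3 + 100*k**2 + 180*k + 75)/(16*k**3 + 52*k**2 + 28*k - 21).
Normal form (A,B,C) = (5, 1, k**3 + 13*k**2/4 + 7*k/4 - 21/16).
Need (5)·f(k+1) − (1)·f(k) = k**3 + 13*k**2/4 + 7*k/4 - 21/16.
deg f ≤ 3 (via 0,0,3).
Match coefficients ⇒ f(k) = (4*k**3 - 2*k**2 - 3*k - 4)/16.
So s_k = (B(k−1)f/C)·t_k = ((4*k**3 - 2*k**2 - 3*k - 4)/((2*k + 3)*(8*k**2 + 14*k - 7)))·t_k = 5**k*(4*k**3 - 2*k**2 - 3*k - 4).
Check: Δs_k = 5**k*(16*k**3 + 52*k**2 + 28*k - 21). ✓
Σ_(k=0)^(9) t_k = s_(10) − s_(0) = 36777343750 − (-4) = 36777343754.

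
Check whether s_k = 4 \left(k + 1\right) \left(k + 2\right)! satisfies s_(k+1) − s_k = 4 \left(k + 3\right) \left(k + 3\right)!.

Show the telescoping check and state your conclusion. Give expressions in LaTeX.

s_(k+1) = 4*(k + 2)*factorial(k + 3)
s_(k+1) − s_k = 4*(k**2 + 4*k + 5)*factorial(k + 2)
(s_(k+1) − s_k) − t_k = -8*(k + 2)*factorial(k + 2)

Invalid: residual - 8 \left(k + 2\right) \left(k + 2\right)! ≠ 0.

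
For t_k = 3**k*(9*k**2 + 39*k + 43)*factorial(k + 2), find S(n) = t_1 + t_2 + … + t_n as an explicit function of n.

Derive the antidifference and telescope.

S(n) = 9*3**n*n*factorial(n + 3) + 15*3**n*factorial(n + 3) - 90

The ratio is 3*(9*k**3 + 84*k**2 + 262*k + 273)/(9*k**2 + 39*k + 43).
Factor: A=3*k + 9; B=1; C=k**2 + 13*k/3 + 43/9.
f must satisfy (3*k + 9)·f(k+1) − (1)·f(k) = k**2 + 13*k/3 + 43/9.
Degrees (1,0,2) ⇒ d ≤ 1.
Match coefficients ⇒ f(k) = (3*k + 2)/9.
Get s_k = R·t_k = 3**k*(3*k + 2)*factorial(k + 2) with R(k) = B(k−1)f(k)/C(k) = (3*k + 2)/(9*k**2 + 39*k + 43).
s_(k+1) − s_k = 3**k*(9*k**2 + 39*k + 43)*factorial(k + 2) = t_k.
Evaluate: s_(n+1) = 3**(n + 1)*(3*n + 5)*factorial(n + 3); subtract s_(1) = 90 ⇒ S(n) = 9*3**n*n*factorial(n + 3) + 15*3**n*factorial(n + 3) - 90.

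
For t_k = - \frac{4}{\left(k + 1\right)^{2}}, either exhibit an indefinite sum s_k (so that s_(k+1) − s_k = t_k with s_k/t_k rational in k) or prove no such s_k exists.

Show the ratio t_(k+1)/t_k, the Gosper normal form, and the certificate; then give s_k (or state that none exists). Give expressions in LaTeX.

Ratio r(k) = (k + 1)**2/(k + 2)**2.
Normal form (A,B,C) = (k**2 + 2*k + 1, k**2 + 4*k + 4, 1).
Need (k**2 + 2*k + 1)·f(k+1) − (k**2 + 2*k + 1)·f(k) = 1.
Bound: deg f ≤ 0.
Write f(k) = c0. Then LHS − RHS = -1, requiring -1 = 0: contradictory. No certificate.

not Gosper-summable; s_k does not exist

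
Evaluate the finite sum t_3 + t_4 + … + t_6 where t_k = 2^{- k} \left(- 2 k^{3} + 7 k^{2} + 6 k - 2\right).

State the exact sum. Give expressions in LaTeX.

Σ = -1/4

t_(k+1)/t_k = (2*k**3 - k**2 - 14*k - 9)/(2*(2*k**3 - 7*k**2 - 6*k + 2)).
Factor: A=1/2; B=1; C=k**3 - 7*k**2/2 - 3*k + 1.
f must satisfy (1/2)·f(k+1) − (1)·f(k) = k**3 - 7*k**2/2 - 3*k + 1.
d = 3 from the (0,0,3) case.
Coefficient equations give f(k) = -(k - 1)*(k + 1)*(2*k - 1).
Certificate R = B(k−1)f/C = -2*(k - 1)*(k + 1)*(2*k - 1)/(2*k**3 - 7*k**2 - 6*k + 2) gives s_k = 2**(1 - k)*(2*k**3 - k**2 - 2*k + 1).
Δs = (-2*k**3 + 7*k**2 + 6*k - 2)/2**k, as required.
Evaluate s at k=7 and k=3: 39/4 and 10; difference -1/4.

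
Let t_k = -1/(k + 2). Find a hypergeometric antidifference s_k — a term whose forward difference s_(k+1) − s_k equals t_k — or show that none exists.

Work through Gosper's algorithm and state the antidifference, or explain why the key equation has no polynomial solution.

Compute t_(k+1)/t_k: get (k + 2)/(k + 3).
Gosper form: A/B · C(k+1)/C(k) with A=k + 2, B=k + 3, C=1.
Key eq: (k + 2)·f(k+1) = (k + 2)·f(k) + (1).
Degrees (1,1,0) ⇒ d ≤ 0.
Generic f = c0 gives residual -1; -1 = 0 cannot hold, so t_k is not Gosper-summable.

none — t_k is not Gosper-summable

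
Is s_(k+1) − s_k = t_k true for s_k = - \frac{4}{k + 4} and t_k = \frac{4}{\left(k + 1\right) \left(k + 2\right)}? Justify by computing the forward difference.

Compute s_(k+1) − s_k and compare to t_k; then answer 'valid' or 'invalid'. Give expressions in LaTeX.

Invalid: residual \frac{24 \left(- k - 3\right)}{k^{4} + 12 k^{3} + 49 k^{2} + 78 k + 40} ≠ 0.

s_(k+1) = -4/(k + 5)
s_(k+1) − s_k = 4/((k + 4)*(k + 5))
(s_(k+1) − s_k) − t_k = 24*(-k - 3)/(k**4 + 12*k**3 + 49*k**2 + 78*k + 40)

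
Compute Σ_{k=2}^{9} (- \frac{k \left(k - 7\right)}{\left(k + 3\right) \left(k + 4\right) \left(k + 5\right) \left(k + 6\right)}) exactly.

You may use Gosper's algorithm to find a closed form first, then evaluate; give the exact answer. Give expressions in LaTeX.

Σ = 6/455

Ratio r(k) = (k - 6)*(k + 1)*(k + 3)/(k*(k - 7)*(k + 7)).
Factor: A=k + 3; B=k + 7; C=k**2 - 7*k.
Solve (k + 3)·f(k+1) − (k + 6)·f(k) = k**2 - 7*k.
deg f ≤ 3 (via 1,1,2).
A polynomial solution: f(k) = k*(k - 47)*(k - 1)/60.
Certificate R = B(k−1)f/C = (k - 47)*(k - 1)*(k + 6)/(60*(k - 7)) gives s_k = -k*(k**2 - 48*k + 47)/(60*(k + 3)*(k + 4)*(k + 5)).
Verify: k*(7 - k)/(k**4 + 18*k**3 + 119*k**2 + 342*k + 360) matches t_k.
Evaluate s at k=10 and k=2: 37/1820 and 1/140; difference 6/455.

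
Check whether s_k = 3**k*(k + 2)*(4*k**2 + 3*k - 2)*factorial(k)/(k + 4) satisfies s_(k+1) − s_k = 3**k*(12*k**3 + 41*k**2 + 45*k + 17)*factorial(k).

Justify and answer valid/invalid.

Invalid: residual -2*3**k*(12*k**4 + 89*k**3 + 205*k**2 + 194*k + 70)*factorial(k)/((k + 4)*(k + 5)) ≠ 0.

s_(k+1) = 3**(k + 1)*(k + 3)*(4*k**2 + 11*k + 5)*factorial(k + 1)/(k + 5)
s_(k+1) − s_k = 3**k*(12*k**5 + 125*k**4 + 476*k**3 + 832*k**2 + 665*k + 200)*factorial(k)/((k + 4)*(k + 5))
(s_(k+1) − s_k) − t_k = -2*3**k*(12*k**4 + 89*k**3 + 205*k**2 + 194*k + 70)*factorial(k)/((k + 4)*(k + 5))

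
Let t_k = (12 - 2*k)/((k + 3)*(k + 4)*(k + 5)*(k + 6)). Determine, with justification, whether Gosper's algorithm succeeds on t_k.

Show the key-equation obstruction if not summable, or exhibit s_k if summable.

Yes. s_k = k*(k**2 + 12*k + 67)/(20*(k + 3)*(k + 4)*(k + 5)).

t_(k+1)/t_k = (k - 5)*(k + 3)/((k - 6)*(k + 7)).
So A=k + 3 and B=k + 7, with C=k - 6.
f must satisfy (k + 3)·f(k+1) − (k + 6)·f(k) = k - 6.
d = 3 from the (1,1,1) case.
Match coefficients ⇒ f(k) = -k*(k**2 + 12*k + 67)/40.
Certificate R = B(k−1)f/C = -k*(k + 6)*(k**2 + 12*k + 67)/(40*(k - 6)) gives s_k = k*(k**2 + 12*k + 67)/(20*(k + 3)*(k + 4)*(k + 5)).
Verify: 2*(6 - k)/(k**4 + 18*k**3 + 119*k**2 + 342*k + 360) matches t_k.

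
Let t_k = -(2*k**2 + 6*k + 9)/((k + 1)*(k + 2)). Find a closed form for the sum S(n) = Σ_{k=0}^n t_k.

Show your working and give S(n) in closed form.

Ratio r(k) = (k + 1)*(6*k + 2*(k + 1)**2 + 15)/((k + 3)*(2*k**2 + 6*k + 9)).
Take A(k)=k + 1, B(k)=k + 3, C(k)=k**2 + 3*k + 9/2.
Solve (k + 1)·f(k+1) − (k + 2)·f(k) = k**2 + 3*k + 9/2.
d = 2 from the (1,1,2) case.
Match coefficients ⇒ f(k) = k*(2*k + 7)/2.
R(k) = B(k−1)·f(k)/C(k) = k*(k + 2)*(2*k + 7)/(2*k**2 + 6*k + 9); s_k = R·t_k = k*(-2*k - 7)/(k + 1).
Δs = (-2*k**2 - 6*k - 9)/(k**2 + 3*k + 2), as required.
s_(n+1) = (-2*n**2 - 11*n - 9)/(n + 2) and s_(0) = 0, so S(n) = (-2*n**2 - 11*n - 9)/(n + 2).

S(n) = (-2*n**2 - 11*n - 9)/(n + 2)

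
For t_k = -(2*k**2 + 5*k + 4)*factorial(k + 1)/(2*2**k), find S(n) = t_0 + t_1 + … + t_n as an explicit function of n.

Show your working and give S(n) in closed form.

S(n) = (6*2**n - 2*n**3*factorial(n) - 11*n**2*factorial(n) - 19*n*factorial(n) - 10*factorial(n))/(2*2**n)

Step 1: r(k) = (k + 2)*(5*k + 2*(k + 1)**2 + 9)/(2*(2*k**2 + 5*k + 4)).
So A=k/2 + 1 and B=1, with C=k**2 + 5*k/2 + 2.
Key eq: (k/2 + 1)·f(k+1) = (1)·f(k) + (k**2 + 5*k/2 + 2).
Degrees (1,0,2) ⇒ d ≤ 1.
Match coefficients ⇒ f(k) = 2*k + 3.
Get s_k = R·t_k = -(2*k + 3)*factorial(k + 1)/2**k with R(k) = B(k−1)f(k)/C(k) = 2*(2*k + 3)/(2*k**2 + 5*k + 4).
Δs = -(2*k**2 + 5*k + 4)*factorial(k + 1)/(2*2**k), as required.
s_(n+1) = -2**(-n - 1)*(2*n + 5)*factorial(n + 2) and s_(0) = -3, so S(n) = (6*2**n - 2*n**3*factorial(n) - 11*n**2*factorial(n) - 19*n*factorial(n) - 10*factorial(n))/(2*2**n).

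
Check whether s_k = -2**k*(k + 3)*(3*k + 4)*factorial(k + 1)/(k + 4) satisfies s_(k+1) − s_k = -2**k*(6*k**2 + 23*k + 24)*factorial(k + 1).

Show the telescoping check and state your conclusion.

s_(k+1) = -2**(k + 1)*(k + 4)*(3*k + 7)*factorial(k + 2)/(k + 5)
s_(k+1) − s_k = -2**k*(6*k**4 + 71*k**3 + 304*k**2 + 563*k + 388)*factorial(k + 1)/((k + 4)*(k + 5))
(s_(k+1) − s_k) − t_k = 2**k*(6*k**3 + 47*k**2 + 113*k + 92)*factorial(k + 1)/((k + 4)*(k + 5))

Invalid: residual 2**k*(6*k**3 + 47*k**2 + 113*k + 92)*factorial(k + 1)/((k + 4)*(k + 5)) ≠ 0.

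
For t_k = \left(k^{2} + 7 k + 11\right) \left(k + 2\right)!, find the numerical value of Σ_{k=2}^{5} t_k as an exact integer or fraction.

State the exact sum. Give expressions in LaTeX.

t_(k+1)/t_k = (k + 3)*(7*k + (k + 1)**2 + 18)/(k**2 + 7*k + 11).
Factor: A=k + 3; B=1; C=k**2 + 7*k + 11.
f must satisfy (k + 3)·f(k+1) − (1)·f(k) = k**2 + 7*k + 11.
deg f ≤ 1 (via 1,0,2).
Coefficient equations give f(k) = k + 4.
Then R = B(k−1)f/C = (k + 4)/(k**2 + 7*k + 11), so s_k = R(k)·t_k = (k + 4)*factorial(k + 2).
Check: Δs_k = (k**2 + 7*k + 11)*factorial(k + 2). ✓
Sum = s_(6) − s_(2); s_(6) = 403200, s_(2) = 144 ⇒ 403056.

Σ = 403056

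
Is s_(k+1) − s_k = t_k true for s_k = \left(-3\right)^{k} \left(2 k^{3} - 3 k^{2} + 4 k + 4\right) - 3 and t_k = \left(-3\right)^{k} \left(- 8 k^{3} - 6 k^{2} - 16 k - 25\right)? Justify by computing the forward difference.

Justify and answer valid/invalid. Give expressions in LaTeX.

s_(k+1) = -3*(-3)**k*(4*k + 2*(k + 1)**3 - 3*(k + 1)**2 + 8) - 3
s_(k+1) − s_k = (-3)**k*(-8*k**3 - 6*k**2 - 16*k - 25)
(s_(k+1) − s_k) − t_k = 0

valid (s_(k+1) − s_k reduces to t_k)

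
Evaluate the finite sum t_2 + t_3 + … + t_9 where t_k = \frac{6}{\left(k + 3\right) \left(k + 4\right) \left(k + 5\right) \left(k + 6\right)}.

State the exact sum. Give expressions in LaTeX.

t_(k+1)/t_k = (k + 3)/(k + 7).
Normal form (A,B,C) = (k + 3, k + 7, 1).
Solve (k + 3)·f(k+1) − (k + 6)·f(k) = 1.
From deg A=1, deg B=1, deg C=0: d=3.
Match coefficients ⇒ f(k) = k*(k**2 + 12*k + 47)/180.
R(k) = B(k−1)·f(k)/C(k) = k*(k + 6)*(k**2 + 12*k + 47)/180; s_k = R·t_k = k*(k**2 + 12*k + 47)/(30*(k + 3)*(k + 4)*(k + 5)).
s_(k+1) − s_k = 6/(k**4 + 18*k**3 + 119*k**2 + 342*k + 360) = t_k.
Telescoping: Σ = s_(10) − s_(2) = 89/2730 − (1/42) = 4/455.

Σ = 4/455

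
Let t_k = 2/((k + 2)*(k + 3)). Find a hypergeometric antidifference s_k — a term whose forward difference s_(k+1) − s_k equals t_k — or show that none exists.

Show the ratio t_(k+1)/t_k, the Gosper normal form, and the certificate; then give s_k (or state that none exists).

t_(k+1)/t_k = (k + 2)/(k + 4).
A = k + 2, B = k + 4, C = 1.
Solve (k + 2)·f(k+1) − (k + 3)·f(k) = 1.
Bound: deg f ≤ 1.
Solving with deg f ≤ 1: f(k) = k/2.
Certificate R = B(k−1)f/C = k*(k + 3)/2 gives s_k = k/(k + 2).
s_(k+1) − s_k = 2/(k**2 + 5*k + 6) = t_k.

s_k = k/(k + 2)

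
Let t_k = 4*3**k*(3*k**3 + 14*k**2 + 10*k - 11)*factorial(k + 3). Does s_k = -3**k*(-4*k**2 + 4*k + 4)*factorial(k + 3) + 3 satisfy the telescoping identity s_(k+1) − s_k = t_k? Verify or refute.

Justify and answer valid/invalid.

valid (s_(k+1) − s_k reduces to t_k)

s_(k+1) = -3**(k + 1)*(4*k - 4*(k + 1)**2 + 8)*factorial(k + 4) + 3
s_(k+1) − s_k = 4*3**k*(3*k**3 + 14*k**2 + 10*k - 11)*factorial(k + 3)
(s_(k+1) − s_k) − t_k = 0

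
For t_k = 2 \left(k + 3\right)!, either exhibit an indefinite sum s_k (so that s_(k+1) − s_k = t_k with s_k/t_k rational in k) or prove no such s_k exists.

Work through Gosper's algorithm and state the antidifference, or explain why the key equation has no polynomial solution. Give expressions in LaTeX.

The ratio is k + 4.
So A=k + 4 and B=1, with C=1.
Solve (k + 4)·f(k+1) − (1)·f(k) = 1.
Bound: deg f ≤ -1.
Bound -1 < 0, so the key equation has no polynomial solution.

none (Gosper's algorithm certifies no s_k)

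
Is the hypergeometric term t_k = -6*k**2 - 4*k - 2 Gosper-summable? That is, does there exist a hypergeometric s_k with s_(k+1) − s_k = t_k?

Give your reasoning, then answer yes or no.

Yes. s_k = k*(-2*k**2 + k - 1).

t_(k+1)/t_k = (3*k**2 + 8*k + 6)/(3*k**2 + 2*k + 1).
Normal form (A,B,C) = (1, 1, k**2 + 2*k/3 + 1/3).
Solve (1)·f(k+1) − (1)·f(k) = k**2 + 2*k/3 + 1/3.
d = 3 from the (0,0,2) case.
Solving with deg f ≤ 3: f(k) = k*(2*k**2 - k + 1)/6.
Certificate R = B(k−1)f/C = k*(2*k**2 - k + 1)/(2*(3*k**2 + 2*k + 1)) gives s_k = k*(-2*k**2 + k - 1).
Check: Δs_k = -6*k**2 - 4*k - 2. ✓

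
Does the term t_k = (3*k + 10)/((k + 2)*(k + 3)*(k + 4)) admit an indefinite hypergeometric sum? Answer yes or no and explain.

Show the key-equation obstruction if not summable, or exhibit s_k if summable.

Yes. s_k = k*(4*k + 11)/(3*(k + 2)*(k + 3)).

The ratio is (k + 2)*(3*k + 13)/((k + 5)*(3*k + 10)).
So A=k + 2 and B=k + 5, with C=k + 10/3.
Need (k + 2)·f(k+1) − (k + 4)·f(k) = k + 10/3.
deg f ≤ 2 (via 1,1,1).
Solve for f: f(k) = k*(4*k + 11)/9 (degree 2 ≤ 2).
Then R = B(k−1)f/C = k*(k + 4)*(4*k + 11)/(3*(3*k + 10)), so s_k = R(k)·t_k = k*(4*k + 11)/(3*(k + 2)*(k + 3)).
s_(k+1) − s_k = (3*k + 10)/(k**3 + 9*k**2 + 26*k + 24) = t_k.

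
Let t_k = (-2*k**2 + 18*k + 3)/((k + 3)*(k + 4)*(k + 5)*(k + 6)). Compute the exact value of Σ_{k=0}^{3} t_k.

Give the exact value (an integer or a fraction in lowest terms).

Σ = 157/2520

t_(k+1)/t_k = (k + 3)*(18*k - 2*(k + 1)**2 + 21)/((k + 7)*(-2*k**2 + 18*k + 3)).
So A=k + 3 and B=k + 7, with C=k**2 - 9*k - 3/2.
Key eq: (k + 3)·f(k+1) = (k + 6)·f(k) + (k**2 - 9*k - 3/2).
From deg A=1, deg B=1, deg C=2: d=3.
Coefficient equations give f(k) = -k*(k**2 + 132*k - 73)/120.
Certificate R = B(k−1)f/C = -k*(k + 6)*(k**2 + 132*k - 73)/(60*(2*k**2 - 18*k - 3)) gives s_k = k*(k**2 + 132*k - 73)/(60*(k + 3)*(k + 4)*(k + 5)).
Δs = (-2*k**2 + 18*k + 3)/(k**4 + 18*k**3 + 119*k**2 + 342*k + 360), as required.
Telescoping: Σ = s_(4) − s_(0) = 157/2520 − (0) = 157/2520.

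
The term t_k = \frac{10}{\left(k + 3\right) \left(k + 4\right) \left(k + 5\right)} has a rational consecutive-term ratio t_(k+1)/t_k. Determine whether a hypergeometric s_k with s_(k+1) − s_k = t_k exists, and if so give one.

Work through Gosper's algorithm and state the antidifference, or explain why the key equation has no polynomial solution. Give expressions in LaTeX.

Compute t_(k+1)/t_k: get (k + 3)/(k + 6).
So A=k + 3 and B=k + 6, with C=1.
Set up (k + 3)·f(k+1) − (k + 5)·f(k) − (1) = 0.
d = 2 from the (1,1,0) case.
Match coefficients ⇒ f(k) = k*(k + 7)/24.
Get s_k = R·t_k = 5*k*(k + 7)/(12*(k + 3)*(k + 4)) with R(k) = B(k−1)f(k)/C(k) = k*(k + 5)*(k + 7)/24.
s_(k+1) − s_k = 10/(k**3 + 12*k**2 + 47*k + 60) = t_k.

s_k = \frac{5 k \left(k + 7\right)}{12 \left(k + 3\right) \left(k + 4\right)}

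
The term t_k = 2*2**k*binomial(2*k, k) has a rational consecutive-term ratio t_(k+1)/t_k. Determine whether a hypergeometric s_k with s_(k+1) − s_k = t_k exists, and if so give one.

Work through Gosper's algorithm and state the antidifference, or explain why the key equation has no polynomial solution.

Ratio r(k) = 4*(2*k + 1)/(k + 1).
Gosper form: A/B · C(k+1)/C(k) with A=8*k + 4, B=k + 1, C=1.
Key eq: (8*k + 4)·f(k+1) = (k)·f(k) + (1).
From deg A=1, deg B=1, deg C=0: d=-1.
deg f ≤ -1 is impossible — no certificate.

none — t_k is not Gosper-summable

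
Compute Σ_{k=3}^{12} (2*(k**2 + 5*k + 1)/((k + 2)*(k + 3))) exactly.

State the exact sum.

Σ = 56/3

Step 1: r(k) = (k + 2)*(5*k + (k + 1)**2 + 6)/((k + 4)*(k**2 + 5*k + 1)).
A = k + 2, B = k + 4, C = k**2 + 5*k + 1.
Key eq: (k + 2)·f(k+1) = (k + 3)·f(k) + (k**2 + 5*k + 1).
Degrees (1,1,2) ⇒ d ≤ 2.
Solving with deg f ≤ 2: f(k) = k*(2*k - 1)/2.
R(k) = B(k−1)·f(k)/C(k) = k*(k + 3)*(2*k - 1)/(2*(k**2 + 5*k + 1)); s_k = R·t_k = k*(2*k - 1)/(k + 2).
Verify: 2*(k**2 + 5*k + 1)/(k**2 + 5*k + 6) matches t_k.
Evaluate s at k=13 and k=3: 65/3 and 3; difference 56/3.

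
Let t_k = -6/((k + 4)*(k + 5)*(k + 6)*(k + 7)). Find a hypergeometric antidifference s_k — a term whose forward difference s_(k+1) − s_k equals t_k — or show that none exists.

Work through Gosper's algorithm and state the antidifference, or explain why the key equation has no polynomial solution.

Step 1: r(k) = (k + 4)/(k + 8).
A = k + 4, B = k + 8, C = 1.
Set up (k + 4)·f(k+1) − (k + 7)·f(k) − (1) = 0.
deg f ≤ 3 (via 1,1,0).
Match coefficients ⇒ f(k) = k*(k**2 + 15*k + 74)/360.
R(k) = B(k−1)·f(k)/C(k) = k*(k + 7)*(k**2 + 15*k + 74)/360; s_k = R·t_k = k*(-k**2 - 15*k - 74)/(60*(k + 4)*(k + 5)*(k + 6)).
s_(k+1) − s_k = -6/(k**4 + 22*k**3 + 179*k**2 + 638*k + 840) = t_k.

s_k = k*(-k**2 - 15*k - 74)/(60*(k + 4)*(k + 5)*(k + 6))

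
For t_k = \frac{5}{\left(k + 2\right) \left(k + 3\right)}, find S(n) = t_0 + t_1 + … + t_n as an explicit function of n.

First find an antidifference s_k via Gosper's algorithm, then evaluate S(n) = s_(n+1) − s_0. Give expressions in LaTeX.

Compute t_(k+1)/t_k: get (k + 2)/(k + 4).
Take A(k)=k + 2, B(k)=k + 4, C(k)=1.
Solve (k + 2)·f(k+1) − (k + 3)·f(k) = 1.
From deg A=1, deg B=1, deg C=0: d=1.
A polynomial solution: f(k) = k/2.
R(k) = B(k−1)·f(k)/C(k) = k*(k + 3)/2; s_k = R·t_k = 5*k/(2*(k + 2)).
s_(k+1) − s_k = 5/(k**2 + 5*k + 6) = t_k.
Σ_(k=0)^n t_k = s_(n+1) − s_(0) = (5*(n + 1)/(2*(n + 3))) − (0), i.e. 5*(n + 1)/(2*(n + 3)).

S(n) = \frac{5 \left(n + 1\right)}{2 \left(n + 3\right)}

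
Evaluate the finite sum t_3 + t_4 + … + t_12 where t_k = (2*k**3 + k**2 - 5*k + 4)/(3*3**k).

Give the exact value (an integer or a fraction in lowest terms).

Ratio r(k) = (2*k**3 + 7*k**2 + 3*k + 2)/(3*(2*k**3 + k**2 - 5*k + 4)).
Take A(k)=1/3, B(k)=1, C(k)=k**3 + k**2/2 - 5*k/2 + 2.
Need (1/3)·f(k+1) − (1)·f(k) = k**3 + k**2/2 - 5*k/2 + 2.
From deg A=0, deg B=0, deg C=3: d=3.
Coefficient equations give f(k) = -3*(k**3 + 2*k**2 + k + 4)/2.
Get s_k = R·t_k = (-k**3 - 2*k**2 - k - 4)/3**k with R(k) = B(k−1)f(k)/C(k) = -3*(k**3 + 2*k**2 + k + 4)/(2*k**3 + k**2 - 5*k + 4).
Check: Δs_k = (2*k**3 + k**2 - 5*k + 4)/(3*3**k). ✓
Evaluate s at k=13 and k=3: -2552/1594323 and -52/27; difference 3067996/1594323.

Σ = 3067996/1594323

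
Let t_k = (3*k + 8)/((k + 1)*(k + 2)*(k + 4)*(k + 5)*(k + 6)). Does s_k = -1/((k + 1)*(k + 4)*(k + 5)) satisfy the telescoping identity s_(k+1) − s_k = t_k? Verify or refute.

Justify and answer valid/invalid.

valid (s_(k+1) − s_k reduces to t_k)

s_(k+1) = -1/((k + 2)*(k + 5)*(k + 6))
s_(k+1) − s_k = (3*k + 8)/(k**5 + 18*k**4 + 121*k**3 + 372*k**2 + 508*k + 240)
(s_(k+1) − s_k) − t_k = 0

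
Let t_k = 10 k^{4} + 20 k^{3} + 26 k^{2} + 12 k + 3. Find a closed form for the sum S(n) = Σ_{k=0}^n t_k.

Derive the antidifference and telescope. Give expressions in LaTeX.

Compute t_(k+1)/t_k: get (10*k**4 + 60*k**3 + 146*k**2 + 164*k + 71)/(10*k**4 + 20*k**3 + 26*k**2 + 12*k + 3).
Factor: A=1; B=1; C=k**4 + 2*k**3 + 13*k**2/5 + 6*k/5 + 3/10.
Key eq: (1)·f(k+1) = (1)·f(k) + (k**4 + 2*k**3 + 13*k**2/5 + 6*k/5 + 3/10).
From deg A=0, deg B=0, deg C=4: d=5.
Solve for f: f(k) = k*(2*k**4 + 2*k**2 - 2*k + 1)/10 (degree 5 ≤ 5).
So s_k = (B(k−1)f/C)·t_k = (k*(2*k**4 + 2*k**2 - 2*k + 1)/(10*k**4 + 20*k**3 + 26*k**2 + 12*k + 3))·t_k = k*(2*k**4 + 2*k**2 - 2*k + 1).
Verify: 10*k**4 + 20*k**3 + 26*k**2 + 12*k + 3 matches t_k.
Σ_(k=0)^n t_k = s_(n+1) − s_(0) = (2*n**5 + 10*n**4 + 22*n**3 + 24*n**2 + 13*n + 3) − (0), i.e. 2*n**5 + 10*n**4 + 22*n**3 + 24*n**2 + 13*n + 3.

S(n) = 2 n^{5} + 10 n^{4} + 22 n^{3} + 24 n^{2} + 13 n + 3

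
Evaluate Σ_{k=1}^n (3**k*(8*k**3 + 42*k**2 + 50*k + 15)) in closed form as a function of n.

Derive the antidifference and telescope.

S(n) = 12*3**n*n**3 + 45*3**n*n**2 + 48*3**n*n + 15*3**n - 15

r(k) = 3*(8*k**3 + 66*k**2 + 158*k + 115)/(8*k**3 + 42*k**2 + 50*k + 15) after simplifying.
A = 3, B = 1, C = k**3 + 21*k**2/4 + 25*k/4 + 15/8.
Solve (3)·f(k+1) − (1)·f(k) = k**3 + 21*k**2/4 + 25*k/4 + 15/8.
deg f ≤ 3 (via 0,0,3).
Coefficient equations give f(k) = k*(4*k**2 + 3*k - 2)/8.
So s_k = (B(k−1)f/C)·t_k = (k*(4*k**2 + 3*k - 2)/(8*k**3 + 42*k**2 + 50*k + 15))·t_k = 3**k*k*(4*k**2 + 3*k - 2).
Verify: 3**k*(8*k**3 + 42*k**2 + 50*k + 15) matches t_k.
Σ_(k=1)^n t_k = s_(n+1) − s_(1) = (3**(n + 1)*(4*n**3 + 15*n**2 + 16*n + 5)) − (15), i.e. 12*3**n*n**3 + 45*3**n*n**2 + 48*3**n*n + 15*3**n - 15.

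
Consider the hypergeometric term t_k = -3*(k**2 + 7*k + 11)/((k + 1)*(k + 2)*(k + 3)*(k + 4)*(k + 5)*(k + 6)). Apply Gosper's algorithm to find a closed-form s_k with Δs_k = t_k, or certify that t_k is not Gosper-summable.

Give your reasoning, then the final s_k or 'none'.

s_k = k*(-k**2 - 9*k - 23)/(15*(k**3 + 9*k**2 + 23*k + 15))

The ratio is (k + 1)*(7*k + (k + 1)**2 + 18)/((k + 7)*(k**2 + 7*k + 11)).
Gosper form: A/B · C(k+1)/C(k) with A=k + 1, B=k + 7, C=k**2 + 7*k + 11.
Need (k + 1)·f(k+1) − (k + 6)·f(k) = k**2 + 7*k + 11.
Degrees (1,1,2) ⇒ d ≤ 5.
Coefficient equations give f(k) = k*(k + 2)*(k + 4)*(k**2 + 9*k + 23)/45.
Get s_k = R·t_k = k*(-k**2 - 9*k - 23)/(15*(k**3 + 9*k**2 + 23*k + 15)) with R(k) = B(k−1)f(k)/C(k) = k*(k + 2)*(k + 4)*(k + 6)*(k**2 + 9*k + 23)/(45*(k**2 + 7*k + 11)).
Check: Δs_k = 3*(-k**2 - 7*k - 11)/(k**6 + 21*k**5 + 175*k**4 + 735*k**3 + 1624*k**2 + 1764*k + 720). ✓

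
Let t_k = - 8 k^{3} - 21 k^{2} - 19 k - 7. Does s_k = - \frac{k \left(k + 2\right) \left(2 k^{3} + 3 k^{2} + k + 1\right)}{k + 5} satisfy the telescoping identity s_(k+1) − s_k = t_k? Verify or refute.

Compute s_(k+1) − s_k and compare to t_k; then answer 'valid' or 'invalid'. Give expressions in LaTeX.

s_(k+1) = -(k + 1)*(k + 3)*(k + 2*(k + 1)**3 + 3*(k + 1)**2 + 2)/(k + 6)
s_(k+1) − s_k = (-8*k**5 - 91*k**4 - 316*k**3 - 477*k**2 - 344*k - 105)/(k**2 + 11*k + 30)
(s_(k+1) − s_k) − t_k = 3*(6*k**4 + 58*k**3 + 123*k**2 + 101*k + 35)/(k**2 + 11*k + 30)

Invalid: residual \frac{3 \left(6 k^{4} + 58 k^{3} + 123 k^{2} + 101 k + 35\right)}{k^{2} + 11 k + 30} ≠ 0.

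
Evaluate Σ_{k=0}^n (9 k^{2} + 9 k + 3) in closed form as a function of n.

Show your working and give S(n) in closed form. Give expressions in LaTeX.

r(k) = (3*k**2 + 9*k + 7)/(3*k**2 + 3*k + 1) after simplifying.
Factor: A=1; B=1; C=k**2 + k + 1/3.
Key eq: (1)·f(k+1) = (1)·f(k) + (k**2 + k + 1/3).
deg f ≤ 3 (via 0,0,2).
Coefficient equations give f(k) = k**3/3.
Then R = B(k−1)f/C = k**3/(3*k**2 + 3*k + 1), so s_k = R(k)·t_k = 3*k**3.
Δs = -3*k**3 + 3*(k + 1)**3, as required.
Evaluate: s_(n+1) = 3*n**3 + 9*n**2 + 9*n + 3; subtract s_(0) = 0 ⇒ S(n) = 3*n**3 + 9*n**2 + 9*n + 3.

S(n) = 3 n^{3} + 9 n^{2} + 9 n + 3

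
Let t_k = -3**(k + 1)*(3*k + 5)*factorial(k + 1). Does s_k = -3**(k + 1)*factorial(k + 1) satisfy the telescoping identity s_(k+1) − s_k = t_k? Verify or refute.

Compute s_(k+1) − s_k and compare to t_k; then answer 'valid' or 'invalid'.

s_(k+1) = -3**(k + 2)*factorial(k + 2)
s_(k+1) − s_k = -3**(k + 1)*(3*k + 5)*factorial(k + 1)
(s_(k+1) − s_k) − t_k = 0

Valid: the claim telescopes to t_k.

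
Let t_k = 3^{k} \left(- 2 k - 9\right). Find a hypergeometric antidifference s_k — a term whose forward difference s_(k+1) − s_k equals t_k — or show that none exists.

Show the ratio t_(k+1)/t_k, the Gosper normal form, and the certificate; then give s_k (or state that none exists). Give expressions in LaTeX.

Ratio r(k) = 3*(2*k + 11)/(2*k + 9).
Gosper form: A/B · C(k+1)/C(k) with A=3, B=1, C=k + 9/2.
Solve (3)·f(k+1) − (1)·f(k) = k + 9/2.
Bound: deg f ≤ 1.
Coefficient equations give f(k) = (k + 3)/2.
Then R = B(k−1)f/C = (k + 3)/(2*k + 9), so s_k = R(k)·t_k = 3**k*(-k - 3).
Check: Δs_k = 3**k*(-2*k - 9). ✓

s_k = 3^{k} \left(- k - 3\right)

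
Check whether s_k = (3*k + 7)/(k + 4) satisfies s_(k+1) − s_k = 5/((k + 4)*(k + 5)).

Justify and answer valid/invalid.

s_(k+1) = (3*k + 10)/(k + 5)
s_(k+1) − s_k = 5/(k**2 + 9*k + 20)
(s_(k+1) − s_k) − t_k = 0

Valid: the claim telescopes to t_k.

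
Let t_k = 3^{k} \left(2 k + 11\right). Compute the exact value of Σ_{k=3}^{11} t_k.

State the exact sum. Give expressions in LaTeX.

t_(k+1)/t_k = 3*(2*k + 13)/(2*k + 11).
Factor: A=3; B=1; C=k + 11/2.
Solve (3)·f(k+1) − (1)·f(k) = k + 11/2.
Degrees (0,0,1) ⇒ d ≤ 1.
A polynomial solution: f(k) = (k + 4)/2.
So s_k = (B(k−1)f/C)·t_k = ((k + 4)/(2*k + 11))·t_k = 3**k*(k + 4).
s_(k+1) − s_k = 3**k*(2*k + 11) = t_k.
Telescoping: Σ = s_(12) − s_(3) = 8503056 − (189) = 8502867.

Σ = 8502867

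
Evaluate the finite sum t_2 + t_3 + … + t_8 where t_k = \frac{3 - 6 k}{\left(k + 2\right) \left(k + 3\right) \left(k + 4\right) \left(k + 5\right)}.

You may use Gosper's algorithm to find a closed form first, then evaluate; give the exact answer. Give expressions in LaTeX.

r(k) = (k + 2)*(2*k + 1)/((k + 6)*(2*k - 1)) after simplifying.
Take A(k)=k + 2, B(k)=k + 6, C(k)=k - 1/2.
Set up (k + 2)·f(k+1) − (k + 5)·f(k) − (k - 1/2) = 0.
Bound: deg f ≤ 3.
A polynomial solution: f(k) = k*(k**2 + 9*k - 46)/144.
Then R = B(k−1)f/C = k*(k + 5)*(k**2 + 9*k - 46)/(72*(2*k - 1)), so s_k = R(k)·t_k = -k*(k**2 + 9*k - 46)/(24*(k + 2)*(k + 3)*(k + 4)).
s_(k+1) − s_k = 3*(1 - 2*k)/(k**4 + 14*k**3 + 71*k**2 + 154*k + 120) = t_k.
Evaluate s at k=9 and k=2: -29/1144 and 1/60; difference -721/17160.

Σ = -721/17160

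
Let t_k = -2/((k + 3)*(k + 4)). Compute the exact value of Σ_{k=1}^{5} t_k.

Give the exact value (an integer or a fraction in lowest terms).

The ratio is (k + 3)/(k + 5).
Gosper form: A/B · C(k+1)/C(k) with A=k + 3, B=k + 5, C=1.
Solve (k + 3)·f(k+1) − (k + 4)·f(k) = 1.
deg f ≤ 1 (via 1,1,0).
Solving with deg f ≤ 1: f(k) = k/3.
So s_k = (B(k−1)f/C)·t_k = (k*(k + 4)/3)·t_k = -2*k/(3*k + 9).
Check: Δs_k = -2/(k**2 + 7*k + 12). ✓
Evaluate s at k=6 and k=1: -4/9 and -1/6; difference -5/18.

Σ = -5/18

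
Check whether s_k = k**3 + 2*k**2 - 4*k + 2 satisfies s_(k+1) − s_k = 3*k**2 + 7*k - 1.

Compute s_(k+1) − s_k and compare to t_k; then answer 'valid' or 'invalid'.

s_(k+1) = k**3 + 5*k**2 + 3*k + 1
s_(k+1) − s_k = 3*k**2 + 7*k - 1
(s_(k+1) − s_k) − t_k = 0

Valid: the claim telescopes to t_k.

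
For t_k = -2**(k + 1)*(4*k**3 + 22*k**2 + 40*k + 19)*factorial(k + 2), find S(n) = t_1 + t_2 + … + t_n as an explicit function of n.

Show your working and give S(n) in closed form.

r(k) = 2*(4*k**4 + 46*k**3 + 198*k**2 + 373*k + 255)/(4*k**3 + 22*k**2 + 40*k + 19) after simplifying.
Take A(k)=2*k + 6, B(k)=1, C(k)=k**3 + 11*k**2/2 + 10*k + 19/4.
Key eq: (2*k + 6)·f(k+1) = (1)·f(k) + (k**3 + 11*k**2/2 + 10*k + 19/4).
deg f ≤ 2 (via 1,0,3).
Coefficient equations give f(k) = (2*k**2 + 2*k - 1)/4.
Certificate R = B(k−1)f/C = (2*k**2 + 2*k - 1)/(4*k**3 + 22*k**2 + 40*k + 19) gives s_k = -2**(k + 1)*(2*k**2 + 2*k - 1)*factorial(k + 2).
Verify: -2**(k + 1)*(4*k**3 + 22*k**2 + 40*k + 19)*factorial(k + 2) matches t_k.
Evaluate: s_(n+1) = -2**(n + 2)*(2*n**2 + 6*n + 3)*factorial(n + 3); subtract s_(1) = -72 ⇒ S(n) = -8*2**n*n**2*factorial(n + 3) - 24*2**n*n*factorial(n + 3) - 12*2**n*factorial(n + 3) + 72.

S(n) = -8*2**n*n**2*factorial(n + 3) - 24*2**n*n*factorial(n + 3) - 12*2**n*factorial(n + 3) + 72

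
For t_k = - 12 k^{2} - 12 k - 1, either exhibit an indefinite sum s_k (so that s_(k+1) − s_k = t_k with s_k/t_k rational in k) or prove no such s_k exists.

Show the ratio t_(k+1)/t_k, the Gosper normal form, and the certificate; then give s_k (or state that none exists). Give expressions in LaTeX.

s_k = k \left(3 - 4 k^{2}\right)

r(k) = (12*k**2 + 36*k + 25)/(12*k**2 + 12*k + 1) after simplifying.
So A=1 and B=1, with C=k**2 + k + 1/12.
Need (1)·f(k+1) − (1)·f(k) = k**2 + k + 1/12.
Bound: deg f ≤ 3.
Solve for f: f(k) = k*(4*k**2 - 3)/12 (degree 3 ≤ 3).
Certificate R = B(k−1)f/C = k*(4*k**2 - 3)/(12*k**2 + 12*k + 1) gives s_k = k*(3 - 4*k**2).
Verify: -12*k**2 - 12*k - 1 matches t_k.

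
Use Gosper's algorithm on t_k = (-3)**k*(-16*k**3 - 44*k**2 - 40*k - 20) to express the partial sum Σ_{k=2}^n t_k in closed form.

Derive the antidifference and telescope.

The ratio is 3*(-4*k**3 - 23*k**2 - 44*k - 30)/(4*k**3 + 11*k**2 + 10*k + 5).
So A=-3 and B=1, with C=k**3 + 11*k**2/4 + 5*k/2 + 5/4.
Solve (-3)·f(k+1) − (1)·f(k) = k**3 + 11*k**2/4 + 5*k/2 + 5/4.
deg f ≤ 3 (via 0,0,3).
Solve for f: f(k) = -(2*k**3 + k**2 - k + 1)/8 (degree 3 ≤ 3).
Then R = B(k−1)f/C = -(2*k**3 + k**2 - k + 1)/(2*(4*k**3 + 11*k**2 + 10*k + 5)), so s_k = R(k)·t_k = 2*(-3)**k*(2*k**3 + k**2 - k + 1).
Verify: (-3)**k*(-16*k**3 - 44*k**2 - 40*k - 20) matches t_k.
s_(n+1) = (-3)**(n + 1)*(4*n**3 + 14*n**2 + 14*n + 6) and s_(2) = 342, so S(n) = -12*(-3)**n*n**3 - 42*(-3)**n*n**2 - 42*(-3)**n*n + 6*(-3)**(n + 1) - 342.

S(n) = -12*(-3)**n*n**3 - 42*(-3)**n*n**2 - 42*(-3)**n*n + 6*(-3)**(n + 1) - 342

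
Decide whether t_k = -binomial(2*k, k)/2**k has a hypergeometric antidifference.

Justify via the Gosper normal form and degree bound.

No — key equation has no polynomial f.

Step 1: r(k) = (2*k + 1)/(k + 1).
A = 2*k + 1, B = k + 1, C = 1.
Solve (2*k + 1)·f(k+1) − (k)·f(k) = 1.
d = -1 from the (1,1,0) case.
Bound -1 < 0, so the key equation has no polynomial solution.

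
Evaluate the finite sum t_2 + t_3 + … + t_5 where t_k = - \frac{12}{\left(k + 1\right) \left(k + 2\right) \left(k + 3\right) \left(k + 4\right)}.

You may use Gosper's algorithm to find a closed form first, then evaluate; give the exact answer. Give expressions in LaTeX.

Σ = -37/630

t_(k+1)/t_k = (k + 1)/(k + 5).
So A=k + 1 and B=k + 5, with C=1.
f must satisfy (k + 1)·f(k+1) − (k + 4)·f(k) = 1.
deg f ≤ 3 (via 1,1,0).
Solving with deg f ≤ 3: f(k) = k*(k**2 + 6*k + 11)/18.
Certificate R = B(k−1)f/C = k*(k + 4)*(k**2 + 6*k + 11)/18 gives s_k = 2*k*(-k**2 - 6*k - 11)/(3*(k + 1)*(k + 2)*(k + 3)).
Δs = -12/(k**4 + 10*k**3 + 35*k**2 + 50*k + 24), as required.
Evaluate s at k=6 and k=2: -83/126 and -3/5; difference -37/630.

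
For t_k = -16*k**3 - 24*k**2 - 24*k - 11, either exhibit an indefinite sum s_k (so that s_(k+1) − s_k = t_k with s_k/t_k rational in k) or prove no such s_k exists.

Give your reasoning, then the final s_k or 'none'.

s_k = k*(-4*k**3 - 4*k - 3)

t_(k+1)/t_k = (16*k**3 + 72*k**2 + 120*k + 75)/(16*k**3 + 24*k**2 + 24*k + 11).
Gosper form: A/B · C(k+1)/C(k) with A=1, B=1, C=k**3 + 3*k**2/2 + 3*k/2 + 11/16.
Need (1)·f(k+1) − (1)·f(k) = k**3 + 3*k**2/2 + 3*k/2 + 11/16.
Bound: deg f ≤ 4.
Coefficient equations give f(k) = k*(4*k**3 + 4*k + 3)/16.
Certificate R = B(k−1)f/C = k*(4*k**3 + 4*k + 3)/(16*k**3 + 24*k**2 + 24*k + 11) gives s_k = k*(-4*k**3 - 4*k - 3).
Check: Δs_k = -16*k**3 - 24*k**2 - 24*k - 11. ✓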